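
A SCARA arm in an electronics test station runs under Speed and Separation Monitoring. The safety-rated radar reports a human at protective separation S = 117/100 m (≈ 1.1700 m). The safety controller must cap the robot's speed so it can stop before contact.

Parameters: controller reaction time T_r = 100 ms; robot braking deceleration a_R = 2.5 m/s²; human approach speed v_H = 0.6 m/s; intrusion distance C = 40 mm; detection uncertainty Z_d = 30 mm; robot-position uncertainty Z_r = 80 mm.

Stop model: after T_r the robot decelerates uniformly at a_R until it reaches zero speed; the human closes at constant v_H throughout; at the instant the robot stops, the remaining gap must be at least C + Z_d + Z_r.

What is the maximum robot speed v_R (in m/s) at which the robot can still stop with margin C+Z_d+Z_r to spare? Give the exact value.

v_R_max = 3/2 m/s = 1.5000 m/s

collect terms ⇒ (1/5)·v_R² + (17/50)·v_R + (-24/25) = 0
  disc = (17/50)² − 4·(1/5)·(-24/25) = 2209/2500 ; √disc = 47/50
  v_R = (−(17/50) + 47/50) / (2·(1/5)) = 3/2 m/s
check:
stop time T_s = (3/2)/(5/2) = 0.6000 s
robot in T_r: 1.5000·0.1000 = 0.1500 m
braking distance = 1.5000²/(2·2.5000) = 0.4500 m
person approaches 0.6000·(0.1000+0.6000) = 0.4200 m
margins: 0.0400+0.0300+0.0800 = 0.1500 m
sum ≈ 0.1500+0.4500+0.4200+0.1500 ≈ 1.1700 m = S ✓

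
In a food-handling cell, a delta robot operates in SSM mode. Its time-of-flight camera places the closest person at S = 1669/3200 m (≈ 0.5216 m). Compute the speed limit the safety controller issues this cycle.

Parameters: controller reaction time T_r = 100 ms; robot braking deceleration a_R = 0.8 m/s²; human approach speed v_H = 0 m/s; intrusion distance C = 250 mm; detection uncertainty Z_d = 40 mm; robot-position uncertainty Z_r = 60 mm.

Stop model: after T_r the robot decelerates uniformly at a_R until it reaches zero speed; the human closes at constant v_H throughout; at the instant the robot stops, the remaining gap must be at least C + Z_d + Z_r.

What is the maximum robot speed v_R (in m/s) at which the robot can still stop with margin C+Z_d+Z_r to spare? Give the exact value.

v_R_max = 9/20 m/s = 0.4500 m/s

quadratic (5/8)·v² + (1/10)·v + (-549/3200) = 0
  disc = (1/10)² − 4·(5/8)·(-549/3200) = 2809/6400 ; √disc = 53/80
  v_R = (−(1/10) + 53/80) / (2·(5/8)) = 9/20 m/s
check:
braking lasts T_s = (9/20)/(4/5) = 0.5625 s
robot in T_r: 0.4500·0.1000 = 0.0450 m
robot covers 0.4500·0.5625 − ½·0.8000·0.5625² = 0.1266 m while stopping
human over T_r+T_s: 0.0000·(0.1000+0.5625) = 0.0000 m
C+Z_d+Z_r = 0.2500+0.0400+0.0600 = 0.3500 m
sum ≈ 0.0450+0.1266+0.0000+0.3500 ≈ 0.5216 m = S ✓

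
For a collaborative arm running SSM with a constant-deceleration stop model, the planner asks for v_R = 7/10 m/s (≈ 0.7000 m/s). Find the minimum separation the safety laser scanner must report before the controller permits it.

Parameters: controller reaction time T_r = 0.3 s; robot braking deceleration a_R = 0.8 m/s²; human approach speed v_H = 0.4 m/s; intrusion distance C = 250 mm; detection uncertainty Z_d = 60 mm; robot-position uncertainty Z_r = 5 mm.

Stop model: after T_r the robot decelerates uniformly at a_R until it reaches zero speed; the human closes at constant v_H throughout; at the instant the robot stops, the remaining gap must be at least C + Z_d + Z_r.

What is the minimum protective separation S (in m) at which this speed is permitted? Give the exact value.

T_s = v_R/a_R = (7/10)/(4/5) = 0.8750 s
robot in T_r: 0.7000·0.3000 = 0.2100 m
robot under decel: 0.7000²/(2·0.8000) = 0.3063 m
human closes 0.4000·1.1750 = 0.4700 m
margins: 0.2500+0.0600+0.0050 = 0.3150 m
S_min ≈ 0.2100+0.3063+0.4700+0.3150  ⇒  S_min = 1041/800 m

S_min = 1041/800 m = 1.3013 m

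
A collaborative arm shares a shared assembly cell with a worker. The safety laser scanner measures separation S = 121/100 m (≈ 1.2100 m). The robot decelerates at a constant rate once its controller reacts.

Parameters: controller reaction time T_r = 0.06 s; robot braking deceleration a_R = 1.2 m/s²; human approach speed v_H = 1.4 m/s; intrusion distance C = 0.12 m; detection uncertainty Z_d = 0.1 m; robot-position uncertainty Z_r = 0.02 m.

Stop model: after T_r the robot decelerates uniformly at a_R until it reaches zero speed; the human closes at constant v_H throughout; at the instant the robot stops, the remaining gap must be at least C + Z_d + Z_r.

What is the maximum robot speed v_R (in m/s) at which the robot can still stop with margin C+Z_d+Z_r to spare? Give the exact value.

v_R_max = 3/5 m/s = 0.6000 m/s

at the boundary: (5/12)·v² + (92/75)·v + (-443/500) = 0
  disc = (92/75)² − 4·(5/12)·(-443/500) = 67081/22500 ; √disc = 259/150
  v_R = (−(92/75) + 259/150) / (2·(5/12)) = 3/5 m/s
check:
stop time T_s = (3/5)/(6/5) = 0.5000 s
robot in T_r: 0.6000·0.0600 = 0.0360 m
robot covers 0.6000·0.5000 − ½·1.2000·0.5000² = 0.1500 m while stopping
person approaches 1.4000·(0.0600+0.5000) = 0.7840 m
margins: 0.1200+0.1000+0.0200 = 0.2400 m
sum ≈ 0.0360+0.1500+0.7840+0.2400 ≈ 1.2100 m = S ✓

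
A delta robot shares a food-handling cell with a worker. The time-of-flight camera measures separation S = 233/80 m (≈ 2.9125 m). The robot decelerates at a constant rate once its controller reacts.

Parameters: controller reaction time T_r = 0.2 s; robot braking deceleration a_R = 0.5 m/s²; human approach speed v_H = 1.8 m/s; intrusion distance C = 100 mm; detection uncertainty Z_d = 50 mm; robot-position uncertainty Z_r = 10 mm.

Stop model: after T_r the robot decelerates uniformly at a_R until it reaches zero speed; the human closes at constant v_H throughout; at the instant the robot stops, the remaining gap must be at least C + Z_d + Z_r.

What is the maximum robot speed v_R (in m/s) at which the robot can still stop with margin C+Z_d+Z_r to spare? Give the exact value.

v_R_max = 11/20 m/s = 0.5500 m/s

collect terms ⇒ (1)·v_R² + (19/5)·v_R + (-957/400) = 0
  disc = (19/5)² − 4·(1)·(-957/400) = 2401/100 ; √disc = 49/10
  v_R = (−(19/5) + 49/10) / (2·(1)) = 11/20 m/s
check:
stop time T_s = (11/20)/(1/2) = 1.1000 s
robot in T_r: 0.5500·0.2000 = 0.1100 m
robot under decel: 0.5500²/(2·0.5000) = 0.3025 m
human closes 1.8000·1.3000 = 2.3400 m
C+Z_d+Z_r = 0.1000+0.0500+0.0100 = 0.1600 m
sum ≈ 0.1100+0.3025+2.3400+0.1600 ≈ 2.9125 m = S ✓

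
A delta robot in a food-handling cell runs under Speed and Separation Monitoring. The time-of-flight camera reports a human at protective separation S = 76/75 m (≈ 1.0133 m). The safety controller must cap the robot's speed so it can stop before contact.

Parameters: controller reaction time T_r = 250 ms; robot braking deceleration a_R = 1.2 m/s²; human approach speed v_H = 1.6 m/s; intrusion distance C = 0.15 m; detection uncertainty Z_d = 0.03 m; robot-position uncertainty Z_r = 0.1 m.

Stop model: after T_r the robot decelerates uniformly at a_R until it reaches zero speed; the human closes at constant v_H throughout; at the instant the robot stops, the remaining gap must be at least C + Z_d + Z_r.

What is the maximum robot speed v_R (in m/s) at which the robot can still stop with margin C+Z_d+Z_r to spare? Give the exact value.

at the boundary: (5/12)·v² + (19/12)·v + (-1/3) = 0
  disc = (19/12)² − 4·(5/12)·(-1/3) = 49/16 ; √disc = 7/4
  v_R = (−(19/12) + 7/4) / (2·(5/12)) = 1/5 m/s
check:
stop time T_s = (1/5)/(6/5) = 0.1667 s
robot in T_r: 0.2000·0.2500 = 0.0500 m
braking distance = 0.2000²/(2·1.2000) = 0.0167 m
human closes 1.6000·0.4167 = 0.6667 m
residual clearance needed = 0.1500+0.0300+0.1000 = 0.2800 m
sum ≈ 0.0500+0.0167+0.6667+0.2800 ≈ 1.0133 m = S ✓

v_R_max = 1/5 m/s = 0.2000 m/s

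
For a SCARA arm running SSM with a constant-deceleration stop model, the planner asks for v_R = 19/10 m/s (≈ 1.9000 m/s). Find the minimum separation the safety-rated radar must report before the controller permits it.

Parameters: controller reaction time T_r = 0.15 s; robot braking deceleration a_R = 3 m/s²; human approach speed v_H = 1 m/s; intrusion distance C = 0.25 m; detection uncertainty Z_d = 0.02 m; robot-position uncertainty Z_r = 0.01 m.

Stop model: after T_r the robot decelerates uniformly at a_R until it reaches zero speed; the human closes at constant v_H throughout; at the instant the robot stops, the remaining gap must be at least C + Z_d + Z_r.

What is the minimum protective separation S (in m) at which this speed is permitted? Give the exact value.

stop time T_s = (19/10)/3 = 0.6333 s
robot covers v_R·T_r = 1.9000·0.1500 = 0.2850 m before braking
robot under decel: 1.9000²/(2·3.0000) = 0.6017 m
human over T_r+T_s: 1.0000·(0.1500+0.6333) = 0.7833 m
C+Z_d+Z_r = 0.2500+0.0200+0.0100 = 0.2800 m
S_min ≈ 0.2850+0.6017+0.7833+0.2800  ⇒  S_min = 39/20 m

S_min = 39/20 m = 1.9500 m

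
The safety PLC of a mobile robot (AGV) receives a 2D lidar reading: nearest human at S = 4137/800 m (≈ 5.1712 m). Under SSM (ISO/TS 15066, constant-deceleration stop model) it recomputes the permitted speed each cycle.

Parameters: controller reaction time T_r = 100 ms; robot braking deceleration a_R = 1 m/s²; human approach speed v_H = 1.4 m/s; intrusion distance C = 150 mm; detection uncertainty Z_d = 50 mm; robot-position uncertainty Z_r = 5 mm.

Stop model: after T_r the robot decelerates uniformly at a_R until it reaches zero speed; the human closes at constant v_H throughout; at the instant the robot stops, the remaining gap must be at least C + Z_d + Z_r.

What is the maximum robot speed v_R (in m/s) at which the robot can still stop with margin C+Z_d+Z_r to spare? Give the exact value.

v_R_max = 39/20 m/s = 1.9500 m/s

quadratic (1/2)·v² + (3/2)·v + (-3861/800) = 0
  disc = (3/2)² − 4·(1/2)·(-3861/800) = 4761/400 ; √disc = 69/20
  v_R = (−(3/2) + 69/20) / (2·(1/2)) = 39/20 m/s
check:
stop time T_s = (39/20)/1 = 1.9500 s
robot covers v_R·T_r = 1.9500·0.1000 = 0.1950 m before braking
robot covers 1.9500·1.9500 − ½·1.0000·1.9500² = 1.9013 m while stopping
person approaches 1.4000·(0.1000+1.9500) = 2.8700 m
C+Z_d+Z_r = 0.1500+0.0500+0.0050 = 0.2050 m
sum ≈ 0.1950+1.9013+2.8700+0.2050 ≈ 5.1712 m = S ✓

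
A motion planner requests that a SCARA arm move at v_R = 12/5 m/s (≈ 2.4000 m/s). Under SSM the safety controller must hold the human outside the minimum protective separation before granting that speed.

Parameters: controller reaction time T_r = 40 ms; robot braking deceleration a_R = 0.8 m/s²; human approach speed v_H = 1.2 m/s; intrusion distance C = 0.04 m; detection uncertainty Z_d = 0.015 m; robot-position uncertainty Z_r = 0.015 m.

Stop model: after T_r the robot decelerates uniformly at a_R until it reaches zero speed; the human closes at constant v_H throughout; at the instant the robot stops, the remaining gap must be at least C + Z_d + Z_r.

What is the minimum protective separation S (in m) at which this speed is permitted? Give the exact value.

T_s = v_R/a_R = (12/5)/(4/5) = 3.0000 s
robot in T_r: 2.4000·0.0400 = 0.0960 m
braking distance = 2.4000²/(2·0.8000) = 3.6000 m
human closes 1.2000·3.0400 = 3.6480 m
residual clearance needed = 0.0400+0.0150+0.0150 = 0.0700 m
S_min ≈ 0.0960+3.6000+3.6480+0.0700  ⇒  S_min = 3707/500 m

S_min = 3707/500 m = 7.4140 m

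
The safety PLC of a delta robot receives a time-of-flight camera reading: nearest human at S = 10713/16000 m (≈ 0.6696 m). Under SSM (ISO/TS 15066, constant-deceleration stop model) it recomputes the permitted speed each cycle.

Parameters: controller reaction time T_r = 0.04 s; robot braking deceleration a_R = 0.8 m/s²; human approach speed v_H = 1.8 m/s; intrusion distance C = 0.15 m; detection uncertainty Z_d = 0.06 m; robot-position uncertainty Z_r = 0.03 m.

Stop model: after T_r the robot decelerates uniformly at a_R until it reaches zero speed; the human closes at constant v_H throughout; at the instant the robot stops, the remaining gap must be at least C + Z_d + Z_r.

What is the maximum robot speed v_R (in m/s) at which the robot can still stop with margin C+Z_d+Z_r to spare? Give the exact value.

at the boundary: (5/8)·v² + (229/100)·v + (-5721/16000) = 0
  disc = (229/100)² − 4·(5/8)·(-5721/16000) = 982081/160000 ; √disc = 991/400
  v_R = (−(229/100) + 991/400) / (2·(5/8)) = 3/20 m/s
check:
braking lasts T_s = (3/20)/(4/5) = 0.1875 s
robot covers v_R·T_r = 0.1500·0.0400 = 0.0060 m before braking
robot covers 0.1500·0.1875 − ½·0.8000·0.1875² = 0.0141 m while stopping
human over T_r+T_s: 1.8000·(0.0400+0.1875) = 0.4095 m
residual clearance needed = 0.1500+0.0600+0.0300 = 0.2400 m
sum ≈ 0.0060+0.0141+0.4095+0.2400 ≈ 0.6696 m = S ✓

v_R_max = 3/20 m/s = 0.1500 m/s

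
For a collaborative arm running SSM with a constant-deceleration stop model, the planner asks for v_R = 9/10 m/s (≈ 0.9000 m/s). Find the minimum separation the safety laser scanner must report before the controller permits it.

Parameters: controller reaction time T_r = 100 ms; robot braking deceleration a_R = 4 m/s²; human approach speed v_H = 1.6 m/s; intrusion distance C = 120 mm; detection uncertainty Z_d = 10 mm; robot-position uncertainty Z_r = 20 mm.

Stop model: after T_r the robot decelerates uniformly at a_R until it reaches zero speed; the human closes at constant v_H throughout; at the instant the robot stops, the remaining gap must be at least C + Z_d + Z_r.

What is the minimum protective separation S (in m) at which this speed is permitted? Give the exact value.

stop time T_s = (9/10)/4 = 0.2250 s
robot covers v_R·T_r = 0.9000·0.1000 = 0.0900 m before braking
robot covers 0.9000·0.2250 − ½·4.0000·0.2250² = 0.1013 m while stopping
person approaches 1.6000·(0.1000+0.2250) = 0.5200 m
margins: 0.1200+0.0100+0.0200 = 0.1500 m
S_min ≈ 0.0900+0.1013+0.5200+0.1500  ⇒  S_min = 689/800 m

S_min = 689/800 m = 0.8612 m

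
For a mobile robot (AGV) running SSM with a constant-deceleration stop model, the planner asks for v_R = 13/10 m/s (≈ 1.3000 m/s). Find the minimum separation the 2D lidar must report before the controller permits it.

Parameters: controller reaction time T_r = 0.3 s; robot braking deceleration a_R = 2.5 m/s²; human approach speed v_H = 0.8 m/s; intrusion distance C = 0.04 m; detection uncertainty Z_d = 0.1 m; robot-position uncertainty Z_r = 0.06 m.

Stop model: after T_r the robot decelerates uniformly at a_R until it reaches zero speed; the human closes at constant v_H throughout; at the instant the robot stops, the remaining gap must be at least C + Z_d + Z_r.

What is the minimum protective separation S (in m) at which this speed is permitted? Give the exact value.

S_min = 198/125 m = 1.5840 m

braking lasts T_s = (13/10)/(5/2) = 0.5200 s
reaction-phase robot travel = 1.3000·0.3000 = 0.3900 m
braking distance = 1.3000²/(2·2.5000) = 0.3380 m
human closes 0.8000·0.8200 = 0.6560 m
C+Z_d+Z_r = 0.0400+0.1000+0.0600 = 0.2000 m
S_min ≈ 0.3900+0.3380+0.6560+0.2000  ⇒  S_min = 198/125 m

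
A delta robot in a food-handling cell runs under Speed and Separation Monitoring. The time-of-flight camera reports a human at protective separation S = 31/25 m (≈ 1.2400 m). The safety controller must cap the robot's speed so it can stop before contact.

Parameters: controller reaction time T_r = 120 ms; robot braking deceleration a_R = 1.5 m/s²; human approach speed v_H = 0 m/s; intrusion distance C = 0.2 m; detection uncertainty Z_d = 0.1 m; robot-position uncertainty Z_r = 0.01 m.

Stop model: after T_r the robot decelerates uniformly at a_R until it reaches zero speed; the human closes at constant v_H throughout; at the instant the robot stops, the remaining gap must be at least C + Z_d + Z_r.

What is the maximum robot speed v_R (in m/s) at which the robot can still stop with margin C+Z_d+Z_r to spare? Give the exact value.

quadratic (1/3)·v² + (3/25)·v + (-93/100) = 0
  disc = (3/25)² − 4·(1/3)·(-93/100) = 784/625 ; √disc = 28/25
  v_R = (−(3/25) + 28/25) / (2·(1/3)) = 3/2 m/s
check:
stop time T_s = (3/2)/(3/2) = 1.0000 s
robot covers v_R·T_r = 1.5000·0.1200 = 0.1800 m before braking
robot covers 1.5000·1.0000 − ½·1.5000·1.0000² = 0.7500 m while stopping
human closes 0.0000·1.1200 = 0.0000 m
margins: 0.2000+0.1000+0.0100 = 0.3100 m
sum ≈ 0.1800+0.7500+0.0000+0.3100 ≈ 1.2400 m = S ✓

v_R_max = 3/2 m/s = 1.5000 m/s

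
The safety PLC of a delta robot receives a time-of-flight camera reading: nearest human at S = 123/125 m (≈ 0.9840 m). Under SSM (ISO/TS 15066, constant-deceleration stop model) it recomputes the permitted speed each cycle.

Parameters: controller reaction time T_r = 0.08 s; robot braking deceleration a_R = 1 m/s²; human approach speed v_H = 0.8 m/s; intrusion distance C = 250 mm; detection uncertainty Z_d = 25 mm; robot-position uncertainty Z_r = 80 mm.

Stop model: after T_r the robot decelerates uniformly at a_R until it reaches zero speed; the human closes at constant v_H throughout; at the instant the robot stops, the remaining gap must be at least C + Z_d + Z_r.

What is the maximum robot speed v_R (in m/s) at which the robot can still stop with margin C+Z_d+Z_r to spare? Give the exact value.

v_R_max = 1/2 m/s = 0.5000 m/s

quadratic (1/2)·v² + (22/25)·v + (-113/200) = 0
  disc = (22/25)² − 4·(1/2)·(-113/200) = 4761/2500 ; √disc = 69/50
  v_R = (−(22/25) + 69/50) / (2·(1/2)) = 1/2 m/s
check:
stop time T_s = (1/2)/1 = 0.5000 s
robot covers v_R·T_r = 0.5000·0.0800 = 0.0400 m before braking
braking distance = 0.5000²/(2·1.0000) = 0.1250 m
human closes 0.8000·0.5800 = 0.4640 m
residual clearance needed = 0.2500+0.0250+0.0800 = 0.3550 m
sum ≈ 0.0400+0.1250+0.4640+0.3550 ≈ 0.9840 m = S ✓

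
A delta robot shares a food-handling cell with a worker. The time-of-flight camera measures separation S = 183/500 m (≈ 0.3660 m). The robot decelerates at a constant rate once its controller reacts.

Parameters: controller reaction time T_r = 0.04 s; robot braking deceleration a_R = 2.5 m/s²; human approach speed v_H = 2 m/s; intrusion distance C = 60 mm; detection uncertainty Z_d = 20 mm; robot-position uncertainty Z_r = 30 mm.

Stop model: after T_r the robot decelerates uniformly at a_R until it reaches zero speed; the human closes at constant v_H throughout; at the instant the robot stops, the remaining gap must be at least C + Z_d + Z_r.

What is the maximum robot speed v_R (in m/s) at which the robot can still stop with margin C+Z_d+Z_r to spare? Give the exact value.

v_R_max = 1/5 m/s = 0.2000 m/s

quadratic (1/5)·v² + (21/25)·v + (-22/125) = 0
  disc = (21/25)² − 4·(1/5)·(-22/125) = 529/625 ; √disc = 23/25
  v_R = (−(21/25) + 23/25) / (2·(1/5)) = 1/5 m/s
check:
T_s = v_R/a_R = (1/5)/(5/2) = 0.0800 s
reaction-phase robot travel = 0.2000·0.0400 = 0.0080 m
robot covers 0.2000·0.0800 − ½·2.5000·0.0800² = 0.0080 m while stopping
person approaches 2.0000·(0.0400+0.0800) = 0.2400 m
residual clearance needed = 0.0600+0.0200+0.0300 = 0.1100 m
sum ≈ 0.0080+0.0080+0.2400+0.1100 ≈ 0.3660 m = S ✓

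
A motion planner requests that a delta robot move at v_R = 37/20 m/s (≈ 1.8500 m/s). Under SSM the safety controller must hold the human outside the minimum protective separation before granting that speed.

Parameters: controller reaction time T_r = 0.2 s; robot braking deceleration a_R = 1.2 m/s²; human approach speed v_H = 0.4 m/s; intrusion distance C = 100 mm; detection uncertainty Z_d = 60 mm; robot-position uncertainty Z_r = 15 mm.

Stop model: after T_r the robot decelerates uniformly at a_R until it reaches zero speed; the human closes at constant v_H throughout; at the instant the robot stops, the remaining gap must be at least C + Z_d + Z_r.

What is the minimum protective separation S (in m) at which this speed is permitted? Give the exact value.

S_min = 2561/960 m = 2.6677 m

T_s = v_R/a_R = (37/20)/(6/5) = 1.5417 s
reaction-phase robot travel = 1.8500·0.2000 = 0.3700 m
braking distance = 1.8500²/(2·1.2000) = 1.4260 m
human over T_r+T_s: 0.4000·(0.2000+1.5417) = 0.6967 m
C+Z_d+Z_r = 0.1000+0.0600+0.0150 = 0.1750 m
S_min ≈ 0.3700+1.4260+0.6967+0.1750  ⇒  S_min = 2561/960 m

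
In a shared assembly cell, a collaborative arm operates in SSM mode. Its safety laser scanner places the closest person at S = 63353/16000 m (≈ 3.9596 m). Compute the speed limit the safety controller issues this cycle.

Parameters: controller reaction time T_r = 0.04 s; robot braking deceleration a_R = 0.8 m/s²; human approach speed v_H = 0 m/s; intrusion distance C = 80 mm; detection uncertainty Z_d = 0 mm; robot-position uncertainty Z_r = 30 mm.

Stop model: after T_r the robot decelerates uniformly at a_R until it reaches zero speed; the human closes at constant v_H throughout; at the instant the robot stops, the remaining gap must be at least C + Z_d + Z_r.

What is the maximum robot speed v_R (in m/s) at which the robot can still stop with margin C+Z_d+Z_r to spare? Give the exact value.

collect terms ⇒ (5/8)·v_R² + (1/25)·v_R + (-61593/16000) = 0
  disc = (1/25)² − 4·(5/8)·(-61593/16000) = 1540081/160000 ; √disc = 1241/400
  v_R = (−(1/25) + 1241/400) / (2·(5/8)) = 49/20 m/s
check:
stop time T_s = (49/20)/(4/5) = 3.0625 s
robot covers v_R·T_r = 2.4500·0.0400 = 0.0980 m before braking
robot covers 2.4500·3.0625 − ½·0.8000·3.0625² = 3.7516 m while stopping
human over T_r+T_s: 0.0000·(0.0400+3.0625) = 0.0000 m
C+Z_d+Z_r = 0.0800+0.0000+0.0300 = 0.1100 m
sum ≈ 0.0980+3.7516+0.0000+0.1100 ≈ 3.9596 m = S ✓

v_R_max = 49/20 m/s = 2.4500 m/s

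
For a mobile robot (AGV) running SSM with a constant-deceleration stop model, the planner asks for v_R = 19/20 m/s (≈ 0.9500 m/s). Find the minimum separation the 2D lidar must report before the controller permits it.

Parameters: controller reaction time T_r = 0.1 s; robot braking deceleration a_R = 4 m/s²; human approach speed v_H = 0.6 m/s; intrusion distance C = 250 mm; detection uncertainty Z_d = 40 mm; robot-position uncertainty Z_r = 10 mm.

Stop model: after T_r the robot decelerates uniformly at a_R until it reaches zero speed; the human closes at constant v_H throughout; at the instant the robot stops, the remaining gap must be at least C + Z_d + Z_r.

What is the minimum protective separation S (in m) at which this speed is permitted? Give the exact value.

stop time T_s = (19/20)/4 = 0.2375 s
robot covers v_R·T_r = 0.9500·0.1000 = 0.0950 m before braking
robot covers 0.9500·0.2375 − ½·4.0000·0.2375² = 0.1128 m while stopping
human over T_r+T_s: 0.6000·(0.1000+0.2375) = 0.2025 m
residual clearance needed = 0.2500+0.0400+0.0100 = 0.3000 m
S_min ≈ 0.0950+0.1128+0.2025+0.3000  ⇒  S_min = 2273/3200 m

S_min = 2273/3200 m = 0.7103 m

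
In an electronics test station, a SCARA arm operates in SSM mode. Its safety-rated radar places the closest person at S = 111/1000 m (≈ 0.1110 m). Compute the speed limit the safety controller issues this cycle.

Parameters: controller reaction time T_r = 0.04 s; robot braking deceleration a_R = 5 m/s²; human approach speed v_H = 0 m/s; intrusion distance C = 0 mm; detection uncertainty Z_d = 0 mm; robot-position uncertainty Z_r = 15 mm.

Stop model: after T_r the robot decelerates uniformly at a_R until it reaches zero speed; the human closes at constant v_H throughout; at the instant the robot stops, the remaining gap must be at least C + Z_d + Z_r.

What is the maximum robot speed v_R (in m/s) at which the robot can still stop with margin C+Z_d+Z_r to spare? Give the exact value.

quadratic (1/10)·v² + (1/25)·v + (-12/125) = 0
  disc = (1/25)² − 4·(1/10)·(-12/125) = 1/25 ; √disc = 1/5
  v_R = (−(1/25) + 1/5) / (2·(1/10)) = 4/5 m/s
check:
stop time T_s = (4/5)/5 = 0.1600 s
robot covers v_R·T_r = 0.8000·0.0400 = 0.0320 m before braking
robot covers 0.8000·0.1600 − ½·5.0000·0.1600² = 0.0640 m while stopping
human over T_r+T_s: 0.0000·(0.0400+0.1600) = 0.0000 m
C+Z_d+Z_r = 0.0000+0.0000+0.0150 = 0.0150 m
sum ≈ 0.0320+0.0640+0.0000+0.0150 ≈ 0.1110 m = S ✓

v_R_max = 4/5 m/s = 0.8000 m/s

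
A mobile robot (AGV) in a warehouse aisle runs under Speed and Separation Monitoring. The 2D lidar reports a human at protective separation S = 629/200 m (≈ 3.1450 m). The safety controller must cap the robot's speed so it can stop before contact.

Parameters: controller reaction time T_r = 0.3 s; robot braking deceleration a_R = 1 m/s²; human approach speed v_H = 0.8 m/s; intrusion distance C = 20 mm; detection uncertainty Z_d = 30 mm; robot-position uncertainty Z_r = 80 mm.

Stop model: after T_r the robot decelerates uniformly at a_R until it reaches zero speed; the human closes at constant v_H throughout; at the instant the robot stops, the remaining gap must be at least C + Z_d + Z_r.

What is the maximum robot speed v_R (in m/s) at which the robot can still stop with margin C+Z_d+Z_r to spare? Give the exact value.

at the boundary: (1/2)·v² + (11/10)·v + (-111/40) = 0
  disc = (11/10)² − 4·(1/2)·(-111/40) = 169/25 ; √disc = 13/5
  v_R = (−(11/10) + 13/5) / (2·(1/2)) = 3/2 m/s
check:
stop time T_s = (3/2)/1 = 1.5000 s
robot in T_r: 1.5000·0.3000 = 0.4500 m
robot under decel: 1.5000²/(2·1.0000) = 1.1250 m
human closes 0.8000·1.8000 = 1.4400 m
C+Z_d+Z_r = 0.0200+0.0300+0.0800 = 0.1300 m
sum ≈ 0.4500+1.1250+1.4400+0.1300 ≈ 3.1450 m = S ✓

v_R_max = 3/2 m/s = 1.5000 m/s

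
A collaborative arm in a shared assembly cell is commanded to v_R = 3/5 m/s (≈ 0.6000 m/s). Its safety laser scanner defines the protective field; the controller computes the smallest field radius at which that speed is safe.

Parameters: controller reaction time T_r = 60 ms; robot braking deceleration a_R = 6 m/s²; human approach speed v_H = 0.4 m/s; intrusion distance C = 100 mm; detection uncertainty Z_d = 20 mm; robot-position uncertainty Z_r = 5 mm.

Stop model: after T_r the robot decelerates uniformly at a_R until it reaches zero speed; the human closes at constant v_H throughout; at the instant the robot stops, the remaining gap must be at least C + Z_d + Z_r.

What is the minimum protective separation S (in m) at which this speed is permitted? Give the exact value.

S_min = 51/200 m = 0.2550 m

stop time T_s = (3/5)/6 = 0.1000 s
robot covers v_R·T_r = 0.6000·0.0600 = 0.0360 m before braking
robot under decel: 0.6000²/(2·6.0000) = 0.0300 m
human closes 0.4000·0.1600 = 0.0640 m
margins: 0.1000+0.0200+0.0050 = 0.1250 m
S_min ≈ 0.0360+0.0300+0.0640+0.1250  ⇒  S_min = 51/200 m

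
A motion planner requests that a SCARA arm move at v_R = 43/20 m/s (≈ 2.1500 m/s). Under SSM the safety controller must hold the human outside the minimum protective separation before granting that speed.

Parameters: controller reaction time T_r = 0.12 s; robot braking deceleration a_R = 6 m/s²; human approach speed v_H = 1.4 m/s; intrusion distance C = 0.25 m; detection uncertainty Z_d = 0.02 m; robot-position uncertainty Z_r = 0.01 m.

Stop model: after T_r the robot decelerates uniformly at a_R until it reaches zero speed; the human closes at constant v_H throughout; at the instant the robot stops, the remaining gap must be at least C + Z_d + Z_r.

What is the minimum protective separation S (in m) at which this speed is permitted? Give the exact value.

T_s = v_R/a_R = (43/20)/6 = 0.3583 s
robot in T_r: 2.1500·0.1200 = 0.2580 m
braking distance = 2.1500²/(2·6.0000) = 0.3852 m
person approaches 1.4000·(0.1200+0.3583) = 0.6697 m
margins: 0.2500+0.0200+0.0100 = 0.2800 m
S_min ≈ 0.2580+0.3852+0.6697+0.2800  ⇒  S_min = 12743/8000 m

S_min = 12743/8000 m = 1.5929 m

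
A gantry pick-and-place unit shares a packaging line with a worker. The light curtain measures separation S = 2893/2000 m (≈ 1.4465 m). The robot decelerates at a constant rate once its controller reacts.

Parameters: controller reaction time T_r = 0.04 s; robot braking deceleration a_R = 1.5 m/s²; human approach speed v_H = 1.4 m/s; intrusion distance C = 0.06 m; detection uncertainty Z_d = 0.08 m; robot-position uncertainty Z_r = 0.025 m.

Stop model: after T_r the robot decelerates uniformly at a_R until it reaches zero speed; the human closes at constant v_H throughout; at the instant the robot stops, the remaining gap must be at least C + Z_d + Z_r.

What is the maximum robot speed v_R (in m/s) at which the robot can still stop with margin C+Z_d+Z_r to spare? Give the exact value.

collect terms ⇒ (1/3)·v_R² + (73/75)·v_R + (-2451/2000) = 0
  disc = (73/75)² − 4·(1/3)·(-2451/2000) = 58081/22500 ; √disc = 241/150
  v_R = (−(73/75) + 241/150) / (2·(1/3)) = 19/20 m/s
check:
stop time T_s = (19/20)/(3/2) = 0.6333 s
reaction-phase robot travel = 0.9500·0.0400 = 0.0380 m
robot under decel: 0.9500²/(2·1.5000) = 0.3008 m
human closes 1.4000·0.6733 = 0.9427 m
C+Z_d+Z_r = 0.0600+0.0800+0.0250 = 0.1650 m
sum ≈ 0.0380+0.3008+0.9427+0.1650 ≈ 1.4465 m = S ✓

v_R_max = 19/20 m/s = 0.9500 m/s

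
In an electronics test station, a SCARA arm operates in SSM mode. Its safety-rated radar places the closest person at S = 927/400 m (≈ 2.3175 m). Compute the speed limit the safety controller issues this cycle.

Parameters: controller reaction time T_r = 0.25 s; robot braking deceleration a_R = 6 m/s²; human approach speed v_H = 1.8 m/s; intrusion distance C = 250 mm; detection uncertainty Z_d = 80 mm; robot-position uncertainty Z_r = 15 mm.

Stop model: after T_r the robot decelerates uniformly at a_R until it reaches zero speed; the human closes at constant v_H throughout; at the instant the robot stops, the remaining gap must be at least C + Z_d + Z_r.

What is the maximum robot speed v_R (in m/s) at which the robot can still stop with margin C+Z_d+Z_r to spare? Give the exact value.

v_R_max = 21/10 m/s = 2.1000 m/s

quadratic (1/12)·v² + (11/20)·v + (-609/400) = 0
  disc = (11/20)² − 4·(1/12)·(-609/400) = 81/100 ; √disc = 9/10
  v_R = (−(11/20) + 9/10) / (2·(1/12)) = 21/10 m/s
check:
braking lasts T_s = (21/10)/6 = 0.3500 s
robot in T_r: 2.1000·0.2500 = 0.5250 m
braking distance = 2.1000²/(2·6.0000) = 0.3675 m
person approaches 1.8000·(0.2500+0.3500) = 1.0800 m
C+Z_d+Z_r = 0.2500+0.0800+0.0150 = 0.3450 m
sum ≈ 0.5250+0.3675+1.0800+0.3450 ≈ 2.3175 m = S ✓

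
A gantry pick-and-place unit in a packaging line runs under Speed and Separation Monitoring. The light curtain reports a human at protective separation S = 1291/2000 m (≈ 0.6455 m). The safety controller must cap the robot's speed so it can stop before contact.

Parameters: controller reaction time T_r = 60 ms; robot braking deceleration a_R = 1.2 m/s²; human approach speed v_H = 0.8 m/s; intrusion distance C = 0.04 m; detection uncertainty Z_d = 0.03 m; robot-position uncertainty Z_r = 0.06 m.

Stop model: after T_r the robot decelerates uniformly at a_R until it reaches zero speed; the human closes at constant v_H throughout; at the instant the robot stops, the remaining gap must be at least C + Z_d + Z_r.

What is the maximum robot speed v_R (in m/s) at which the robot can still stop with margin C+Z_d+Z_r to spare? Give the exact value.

v_R_max = 1/2 m/s = 0.5000 m/s

at the boundary: (5/12)·v² + (109/150)·v + (-187/400) = 0
  disc = (109/150)² − 4·(5/12)·(-187/400) = 117649/90000 ; √disc = 343/300
  v_R = (−(109/150) + 343/300) / (2·(5/12)) = 1/2 m/s
check:
T_s = v_R/a_R = (1/2)/(6/5) = 0.4167 s
reaction-phase robot travel = 0.5000·0.0600 = 0.0300 m
robot covers 0.5000·0.4167 − ½·1.2000·0.4167² = 0.1042 m while stopping
person approaches 0.8000·(0.0600+0.4167) = 0.3813 m
margins: 0.0400+0.0300+0.0600 = 0.1300 m
sum ≈ 0.0300+0.1042+0.3813+0.1300 ≈ 0.6455 m = S ✓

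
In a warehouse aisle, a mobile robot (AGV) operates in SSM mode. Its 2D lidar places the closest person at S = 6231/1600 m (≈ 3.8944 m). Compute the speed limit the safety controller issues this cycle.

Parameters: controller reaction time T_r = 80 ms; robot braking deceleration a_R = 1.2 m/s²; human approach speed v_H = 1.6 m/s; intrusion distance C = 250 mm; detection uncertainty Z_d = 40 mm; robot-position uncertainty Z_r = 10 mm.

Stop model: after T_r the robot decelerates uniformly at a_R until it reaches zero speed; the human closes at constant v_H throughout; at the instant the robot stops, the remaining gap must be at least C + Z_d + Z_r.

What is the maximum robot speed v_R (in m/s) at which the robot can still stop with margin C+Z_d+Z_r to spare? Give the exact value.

at the boundary: (5/12)·v² + (106/75)·v + (-27731/8000) = 0
  disc = (106/75)² − 4·(5/12)·(-27731/8000) = 2798929/360000 ; √disc = 1673/600
  v_R = (−(106/75) + 1673/600) / (2·(5/12)) = 33/20 m/s
check:
braking lasts T_s = (33/20)/(6/5) = 1.3750 s
robot covers v_R·T_r = 1.6500·0.0800 = 0.1320 m before braking
robot under decel: 1.6500²/(2·1.2000) = 1.1344 m
human closes 1.6000·1.4550 = 2.3280 m
margins: 0.2500+0.0400+0.0100 = 0.3000 m
sum ≈ 0.1320+1.1344+2.3280+0.3000 ≈ 3.8944 m = S ✓

v_R_max = 33/20 m/s = 1.6500 m/s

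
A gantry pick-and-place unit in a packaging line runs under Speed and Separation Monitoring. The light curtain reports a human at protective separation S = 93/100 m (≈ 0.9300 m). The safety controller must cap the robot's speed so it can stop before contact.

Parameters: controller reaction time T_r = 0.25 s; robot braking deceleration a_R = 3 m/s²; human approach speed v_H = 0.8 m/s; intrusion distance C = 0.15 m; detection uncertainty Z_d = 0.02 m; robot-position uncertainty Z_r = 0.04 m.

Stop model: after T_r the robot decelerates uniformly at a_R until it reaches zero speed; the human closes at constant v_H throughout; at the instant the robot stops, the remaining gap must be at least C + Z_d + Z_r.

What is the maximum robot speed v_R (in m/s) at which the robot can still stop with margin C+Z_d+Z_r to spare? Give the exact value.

v_R_max = 4/5 m/s = 0.8000 m/s

at the boundary: (1/6)·v² + (31/60)·v + (-13/25) = 0
  disc = (31/60)² − 4·(1/6)·(-13/25) = 2209/3600 ; √disc = 47/60
  v_R = (−(31/60) + 47/60) / (2·(1/6)) = 4/5 m/s
check:
stop time T_s = (4/5)/3 = 0.2667 s
robot covers v_R·T_r = 0.8000·0.2500 = 0.2000 m before braking
braking distance = 0.8000²/(2·3.0000) = 0.1067 m
person approaches 0.8000·(0.2500+0.2667) = 0.4133 m
margins: 0.1500+0.0200+0.0400 = 0.2100 m
sum ≈ 0.2000+0.1067+0.4133+0.2100 ≈ 0.9300 m = S ✓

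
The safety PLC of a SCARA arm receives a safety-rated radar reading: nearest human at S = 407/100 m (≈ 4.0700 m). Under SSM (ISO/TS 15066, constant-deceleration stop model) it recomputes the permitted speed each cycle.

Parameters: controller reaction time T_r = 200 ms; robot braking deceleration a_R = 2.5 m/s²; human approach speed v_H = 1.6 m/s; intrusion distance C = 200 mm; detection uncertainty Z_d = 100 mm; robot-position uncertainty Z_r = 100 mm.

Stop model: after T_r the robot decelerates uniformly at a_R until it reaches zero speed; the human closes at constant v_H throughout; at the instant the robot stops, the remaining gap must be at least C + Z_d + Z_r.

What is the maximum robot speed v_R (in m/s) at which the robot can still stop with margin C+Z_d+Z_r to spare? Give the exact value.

v_R_max = 5/2 m/s = 2.5000 m/s

quadratic (1/5)·v² + (21/25)·v + (-67/20) = 0
  disc = (21/25)² − 4·(1/5)·(-67/20) = 2116/625 ; √disc = 46/25
  v_R = (−(21/25) + 46/25) / (2·(1/5)) = 5/2 m/s
check:
braking lasts T_s = (5/2)/(5/2) = 1.0000 s
reaction-phase robot travel = 2.5000·0.2000 = 0.5000 m
robot covers 2.5000·1.0000 − ½·2.5000·1.0000² = 1.2500 m while stopping
human closes 1.6000·1.2000 = 1.9200 m
residual clearance needed = 0.2000+0.1000+0.1000 = 0.4000 m
sum ≈ 0.5000+1.2500+1.9200+0.4000 ≈ 4.0700 m = S ✓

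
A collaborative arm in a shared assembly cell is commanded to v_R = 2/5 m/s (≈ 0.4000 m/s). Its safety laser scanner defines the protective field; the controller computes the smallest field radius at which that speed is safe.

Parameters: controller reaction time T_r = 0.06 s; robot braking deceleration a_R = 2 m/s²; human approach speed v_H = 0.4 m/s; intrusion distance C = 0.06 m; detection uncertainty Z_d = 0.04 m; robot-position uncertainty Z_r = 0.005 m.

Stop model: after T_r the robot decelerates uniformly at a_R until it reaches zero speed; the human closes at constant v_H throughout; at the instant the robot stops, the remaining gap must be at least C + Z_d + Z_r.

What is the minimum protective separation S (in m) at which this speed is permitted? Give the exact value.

braking lasts T_s = (2/5)/2 = 0.2000 s
robot in T_r: 0.4000·0.0600 = 0.0240 m
robot under decel: 0.4000²/(2·2.0000) = 0.0400 m
human over T_r+T_s: 0.4000·(0.0600+0.2000) = 0.1040 m
residual clearance needed = 0.0600+0.0400+0.0050 = 0.1050 m
S_min ≈ 0.0240+0.0400+0.1040+0.1050  ⇒  S_min = 273/1000 m

S_min = 273/1000 m = 0.2730 m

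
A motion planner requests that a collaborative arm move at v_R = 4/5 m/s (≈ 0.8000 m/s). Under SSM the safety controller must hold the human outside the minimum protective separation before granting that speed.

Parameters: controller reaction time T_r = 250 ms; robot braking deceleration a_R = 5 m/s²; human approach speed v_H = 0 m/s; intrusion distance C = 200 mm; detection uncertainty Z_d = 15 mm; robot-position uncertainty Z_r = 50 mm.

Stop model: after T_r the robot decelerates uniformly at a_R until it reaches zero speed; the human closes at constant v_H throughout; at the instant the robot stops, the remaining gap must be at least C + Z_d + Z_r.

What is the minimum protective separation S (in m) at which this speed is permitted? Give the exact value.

S_min = 529/1000 m = 0.5290 m

stop time T_s = (4/5)/5 = 0.1600 s
robot covers v_R·T_r = 0.8000·0.2500 = 0.2000 m before braking
robot covers 0.8000·0.1600 − ½·5.0000·0.1600² = 0.0640 m while stopping
person approaches 0.0000·(0.2500+0.1600) = 0.0000 m
margins: 0.2000+0.0150+0.0500 = 0.2650 m
S_min ≈ 0.2000+0.0640+0.0000+0.2650  ⇒  S_min = 529/1000 m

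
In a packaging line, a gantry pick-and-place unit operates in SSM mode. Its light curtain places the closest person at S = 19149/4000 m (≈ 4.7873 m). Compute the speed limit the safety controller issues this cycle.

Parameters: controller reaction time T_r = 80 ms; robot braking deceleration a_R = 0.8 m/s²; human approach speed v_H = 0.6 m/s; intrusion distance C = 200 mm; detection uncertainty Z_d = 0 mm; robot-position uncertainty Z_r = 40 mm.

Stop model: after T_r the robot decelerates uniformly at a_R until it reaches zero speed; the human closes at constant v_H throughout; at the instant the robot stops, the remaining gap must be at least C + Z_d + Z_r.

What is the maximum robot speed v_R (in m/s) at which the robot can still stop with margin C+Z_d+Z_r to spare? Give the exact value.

at the boundary: (5/8)·v² + (83/100)·v + (-17997/4000) = 0
  disc = (83/100)² − 4·(5/8)·(-17997/4000) = 477481/40000 ; √disc = 691/200
  v_R = (−(83/100) + 691/200) / (2·(5/8)) = 21/10 m/s
check:
T_s = v_R/a_R = (21/10)/(4/5) = 2.6250 s
robot covers v_R·T_r = 2.1000·0.0800 = 0.1680 m before braking
robot under decel: 2.1000²/(2·0.8000) = 2.7563 m
human closes 0.6000·2.7050 = 1.6230 m
residual clearance needed = 0.2000+0.0000+0.0400 = 0.2400 m
sum ≈ 0.1680+2.7563+1.6230+0.2400 ≈ 4.7873 m = S ✓

v_R_max = 21/10 m/s = 2.1000 m/s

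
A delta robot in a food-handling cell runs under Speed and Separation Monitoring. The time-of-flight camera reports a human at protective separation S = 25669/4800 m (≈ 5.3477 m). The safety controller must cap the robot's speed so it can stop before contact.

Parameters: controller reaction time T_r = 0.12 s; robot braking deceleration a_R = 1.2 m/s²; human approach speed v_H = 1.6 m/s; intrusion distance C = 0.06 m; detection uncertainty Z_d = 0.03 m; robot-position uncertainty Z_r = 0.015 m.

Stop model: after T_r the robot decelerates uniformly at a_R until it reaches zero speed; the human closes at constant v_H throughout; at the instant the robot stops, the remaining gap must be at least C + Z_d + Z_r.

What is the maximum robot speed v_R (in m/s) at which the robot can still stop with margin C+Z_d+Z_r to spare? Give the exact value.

v_R_max = 43/20 m/s = 2.1500 m/s

quadratic (5/12)·v² + (109/75)·v + (-121217/24000) = 0
  disc = (109/75)² − 4·(5/12)·(-121217/24000) = 421201/40000 ; √disc = 649/200
  v_R = (−(109/75) + 649/200) / (2·(5/12)) = 43/20 m/s
check:
braking lasts T_s = (43/20)/(6/5) = 1.7917 s
reaction-phase robot travel = 2.1500·0.1200 = 0.2580 m
robot covers 2.1500·1.7917 − ½·1.2000·1.7917² = 1.9260 m while stopping
person approaches 1.6000·(0.1200+1.7917) = 3.0587 m
C+Z_d+Z_r = 0.0600+0.0300+0.0150 = 0.1050 m
sum ≈ 0.2580+1.9260+3.0587+0.1050 ≈ 5.3477 m = S ✓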